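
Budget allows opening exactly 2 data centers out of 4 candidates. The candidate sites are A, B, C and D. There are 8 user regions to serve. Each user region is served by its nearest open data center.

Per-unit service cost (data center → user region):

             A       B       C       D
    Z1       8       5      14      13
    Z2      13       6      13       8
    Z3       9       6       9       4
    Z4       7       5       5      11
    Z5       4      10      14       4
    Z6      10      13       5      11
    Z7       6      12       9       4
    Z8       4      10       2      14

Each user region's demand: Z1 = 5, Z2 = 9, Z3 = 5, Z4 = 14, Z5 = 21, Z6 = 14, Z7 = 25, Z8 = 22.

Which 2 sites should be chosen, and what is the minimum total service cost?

With exactly 2 open, each user region uses its cheapest among the chosen.
{C, D}: Z1→D 13·5=65, Z2→D 8·9=72, Z3→D 4·5=20, Z4→C 5·14=70, Z5→D 4·21=84, Z6→C 5·14=70, Z7→D 4·25=100, Z8→C 2·22=44. Service cost 525.
{A, C}: service cost 620
{A, B}: service cost 641
Among all 6 size-2 choices, {C, D} is lowest.

Choose C and D; total service cost 525.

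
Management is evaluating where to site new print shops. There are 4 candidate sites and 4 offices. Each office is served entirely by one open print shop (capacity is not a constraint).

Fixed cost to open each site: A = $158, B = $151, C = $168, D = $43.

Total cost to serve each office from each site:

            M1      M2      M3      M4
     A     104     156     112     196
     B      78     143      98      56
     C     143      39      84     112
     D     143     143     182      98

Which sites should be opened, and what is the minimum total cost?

For any fixed open set, each office goes to its cheapest open site; total = fixed + service.
{B}: M1→B 78, M2→B 143, M3→B 98, M4→B 56. Service 375; fixed 151; total 526.
{C}: M1→C 143, M2→C 39, M3→C 84, M4→C 112. Service 378; fixed 168; total 546.
{B, D}: service 375 + fixed 194 = 569
{A, B, C, D}: M1→B 78, M2→C 39, M3→C 84, M4→B 56. Service 257; fixed 520; total 777.
No other subset beats 526.

Open B only; minimum total cost 526.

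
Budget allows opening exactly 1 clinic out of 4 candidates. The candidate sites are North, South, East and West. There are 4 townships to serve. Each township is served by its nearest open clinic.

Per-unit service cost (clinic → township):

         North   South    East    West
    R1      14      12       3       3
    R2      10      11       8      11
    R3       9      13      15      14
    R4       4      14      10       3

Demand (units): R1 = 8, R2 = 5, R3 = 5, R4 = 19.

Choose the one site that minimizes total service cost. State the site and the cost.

With exactly 1 open, each township uses its cheapest among the chosen.
{West}: R1→West 3·8=24, R2→West 11·5=55, R3→West 14·5=70, R4→West 3·19=57. Service cost 206.
{North}: service cost 283
{East}: service cost 329
Among all 4 size-1 choices, {West} is lowest.

Choose West only; total service cost 206.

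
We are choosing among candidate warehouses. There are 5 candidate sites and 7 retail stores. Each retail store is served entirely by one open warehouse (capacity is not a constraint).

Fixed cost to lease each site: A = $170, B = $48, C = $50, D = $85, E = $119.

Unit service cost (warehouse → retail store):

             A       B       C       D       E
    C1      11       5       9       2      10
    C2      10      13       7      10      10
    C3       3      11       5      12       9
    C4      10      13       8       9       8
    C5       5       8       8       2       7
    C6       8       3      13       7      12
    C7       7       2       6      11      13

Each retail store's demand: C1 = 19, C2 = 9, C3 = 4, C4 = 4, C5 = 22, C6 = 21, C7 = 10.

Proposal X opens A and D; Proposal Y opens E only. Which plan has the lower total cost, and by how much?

Proposal X: {A, D}: C1→D 2·19=38, C2→A 10·9=90, C3→A 3·4=12, C4→D 9·4=36, C5→D 2·22=44, C6→D 7·21=147, C7→A 7·10=70. Service 437; fixed 255; total 692.
Proposal Y: {E}: C1→E 10·19=190, C2→E 10·9=90, C3→E 9·4=36, C4→E 8·4=32, C5→E 7·22=154, C6→E 12·21=252, C7→E 13·10=130. Service 884; fixed 119; total 1003.
Difference: |692 − 1003| = 311.

Proposal X is cheaper by 311.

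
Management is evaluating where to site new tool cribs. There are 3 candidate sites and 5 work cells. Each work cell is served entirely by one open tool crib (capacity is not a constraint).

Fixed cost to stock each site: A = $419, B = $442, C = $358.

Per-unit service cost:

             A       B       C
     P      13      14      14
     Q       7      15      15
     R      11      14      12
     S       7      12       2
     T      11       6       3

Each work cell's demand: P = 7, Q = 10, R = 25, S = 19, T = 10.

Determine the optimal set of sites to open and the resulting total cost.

Open C only; minimum total cost 974.

For any fixed open set, each work cell goes to its cheapest open site; total = fixed + service.
{C}: P→C 14·7=98, Q→C 15·10=150, R→C 12·25=300, S→C 2·19=38, T→C 3·10=30. Service 616; fixed 358; total 974.
{A}: P→A 13·7=91, Q→A 7·10=70, R→A 11·25=275, S→A 7·19=133, T→A 11·10=110. Service 679; fixed 419; total 1098.
{A, C}: P→A 13·7=91, Q→A 7·10=70, R→A 11·25=275, S→C 2·19=38, T→C 3·10=30. Service 504; fixed 777; total 1281.
{A, B, C}: service 504 + fixed 1219 = 1723
No other subset beats 974.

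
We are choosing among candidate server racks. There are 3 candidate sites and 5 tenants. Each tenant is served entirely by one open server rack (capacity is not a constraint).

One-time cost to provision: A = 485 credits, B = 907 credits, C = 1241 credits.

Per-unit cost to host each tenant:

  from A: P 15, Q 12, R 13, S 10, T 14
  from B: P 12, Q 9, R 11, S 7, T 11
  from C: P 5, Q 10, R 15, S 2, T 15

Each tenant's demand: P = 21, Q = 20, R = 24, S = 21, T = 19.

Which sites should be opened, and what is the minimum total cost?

For any fixed open set, each tenant goes to its cheapest open site; total = fixed + service.
{A}: P→A 15·21=315, Q→A 12·20=240, R→A 13·24=312, S→A 10·21=210, T→A 14·19=266. Service 1343; fixed 485; total 1828.
{B}: service 1052 + fixed 907 = 1959
{C}: service 992 + fixed 1241 = 2233
{A, B, C}: service 800 + fixed 2633 = 3433
No other subset beats 1828.

Open A only; minimum total cost 1828.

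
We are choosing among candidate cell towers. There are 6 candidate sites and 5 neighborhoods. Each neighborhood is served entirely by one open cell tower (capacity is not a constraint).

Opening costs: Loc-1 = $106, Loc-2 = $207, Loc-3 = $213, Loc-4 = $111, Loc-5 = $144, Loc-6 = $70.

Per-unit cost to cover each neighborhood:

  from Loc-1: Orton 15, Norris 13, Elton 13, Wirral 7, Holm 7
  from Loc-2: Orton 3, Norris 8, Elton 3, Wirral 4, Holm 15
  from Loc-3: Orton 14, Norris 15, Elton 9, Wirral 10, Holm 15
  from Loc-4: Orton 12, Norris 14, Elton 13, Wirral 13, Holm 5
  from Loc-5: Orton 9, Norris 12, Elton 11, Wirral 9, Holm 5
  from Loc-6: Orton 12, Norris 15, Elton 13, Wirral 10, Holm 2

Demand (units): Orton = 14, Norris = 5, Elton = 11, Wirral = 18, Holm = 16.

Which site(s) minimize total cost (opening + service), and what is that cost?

For any fixed open set, each neighborhood goes to its cheapest open site; total = fixed + service.
{Loc-2, Loc-6}: Orton→Loc-2 3·14=42, Norris→Loc-2 8·5=40, Elton→Loc-2 3·11=33, Wirral→Loc-2 4·18=72, Holm→Loc-6 2·16=32. Service 219; fixed 277; total 496.
{Loc-2, Loc-4}: service 267 + fixed 318 = 585
{Loc-1, Loc-2, Loc-6}: service 219 + fixed 383 = 602
{Loc-1, Loc-2, Loc-3, Loc-4, Loc-5, Loc-6}: service 219 + fixed 851 = 1070
No other subset beats 496.

Open Loc-2 and Loc-6; minimum total cost 496.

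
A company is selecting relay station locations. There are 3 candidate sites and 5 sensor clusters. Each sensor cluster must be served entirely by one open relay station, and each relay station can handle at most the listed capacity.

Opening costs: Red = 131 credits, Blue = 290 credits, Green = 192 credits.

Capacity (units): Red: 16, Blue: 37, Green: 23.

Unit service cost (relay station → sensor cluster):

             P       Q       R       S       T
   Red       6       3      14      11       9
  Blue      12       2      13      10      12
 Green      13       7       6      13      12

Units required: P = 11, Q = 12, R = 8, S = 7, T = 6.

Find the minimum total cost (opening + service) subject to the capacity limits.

Open {Red, Blue}: P→Red 6·11=66, Q→Blue 2·12=24, R→Blue 13·8=104, S→Blue 10·7=70, T→Blue 12·6=72.
Loads: Red carries 11/16, Blue carries 33/37. Service 336; fixed 421; total 757.
Next best feasible plan costs 812.

Minimum total cost: 757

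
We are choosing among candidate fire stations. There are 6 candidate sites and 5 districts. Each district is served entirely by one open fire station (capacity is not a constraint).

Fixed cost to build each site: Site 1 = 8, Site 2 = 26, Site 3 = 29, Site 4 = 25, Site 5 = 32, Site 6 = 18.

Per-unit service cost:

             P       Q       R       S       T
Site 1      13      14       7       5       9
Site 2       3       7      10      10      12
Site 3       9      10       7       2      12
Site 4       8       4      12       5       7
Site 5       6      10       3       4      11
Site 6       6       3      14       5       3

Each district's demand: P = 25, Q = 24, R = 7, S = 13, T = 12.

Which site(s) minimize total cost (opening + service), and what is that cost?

Open Site 2, Site 3 and Site 6; minimum total cost 331.

For any fixed open set, each district goes to its cheapest open site; total = fixed + service.
{Site 2, Site 3, Site 6}: P→Site 2 3·25=75, Q→Site 6 3·24=72, R→Site 3 7·7=49, S→Site 3 2·13=26, T→Site 6 3·12=36. Service 258; fixed 73; total 331.
{Site 2, Site 5, Site 6}: P→Site 2 3·25=75, Q→Site 6 3·24=72, R→Site 5 3·7=21, S→Site 5 4·13=52, T→Site 6 3·12=36. Service 256; fixed 76; total 332.
{Site 2, Site 3, Site 5, Site 6}: P→Site 2 3·25=75, Q→Site 6 3·24=72, R→Site 5 3·7=21, S→Site 3 2·13=26, T→Site 6 3·12=36. Service 230; fixed 105; total 335.
{Site 1, Site 2, Site 3, Site 4, Site 5, Site 6}: P→Site 2 3·25=75, Q→Site 6 3·24=72, R→Site 5 3·7=21, S→Site 3 2·13=26, T→Site 6 3·12=36. Service 230; fixed 138; total 368.
No other subset beats 331.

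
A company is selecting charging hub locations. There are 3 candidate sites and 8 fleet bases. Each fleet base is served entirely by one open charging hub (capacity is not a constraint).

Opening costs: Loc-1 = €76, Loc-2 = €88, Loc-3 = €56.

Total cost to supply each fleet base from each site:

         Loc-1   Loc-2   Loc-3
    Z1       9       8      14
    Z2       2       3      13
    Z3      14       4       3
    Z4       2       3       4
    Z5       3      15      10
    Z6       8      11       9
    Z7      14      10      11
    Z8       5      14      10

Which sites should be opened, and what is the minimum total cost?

Open Loc-3 only; minimum total cost 130.

For any fixed open set, each fleet base goes to its cheapest open site; total = fixed + service.
{Loc-3}: Z1→Loc-3 14, Z2→Loc-3 13, Z3→Loc-3 3, Z4→Loc-3 4, Z5→Loc-3 10, Z6→Loc-3 9, Z7→Loc-3 11, Z8→Loc-3 10. Service 74; fixed 56; total 130.
{Loc-1}: service 57 + fixed 76 = 133
{Loc-2}: service 68 + fixed 88 = 156
{Loc-1, Loc-2, Loc-3}: Z1→Loc-2 8, Z2→Loc-1 2, Z3→Loc-3 3, Z4→Loc-1 2, Z5→Loc-1 3, Z6→Loc-1 8, Z7→Loc-2 10, Z8→Loc-1 5. Service 41; fixed 220; total 261.
No other subset beats 130.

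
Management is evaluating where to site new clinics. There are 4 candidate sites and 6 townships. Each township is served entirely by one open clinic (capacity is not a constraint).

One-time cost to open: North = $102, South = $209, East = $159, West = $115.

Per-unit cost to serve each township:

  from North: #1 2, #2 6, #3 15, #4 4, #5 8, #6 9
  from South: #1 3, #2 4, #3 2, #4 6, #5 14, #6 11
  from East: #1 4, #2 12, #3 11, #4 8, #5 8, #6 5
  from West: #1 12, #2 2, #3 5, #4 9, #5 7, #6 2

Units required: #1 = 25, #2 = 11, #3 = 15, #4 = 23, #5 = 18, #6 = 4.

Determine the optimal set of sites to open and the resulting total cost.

For any fixed open set, each township goes to its cheapest open site; total = fixed + service.
{North, West}: #1→North 2·25=50, #2→West 2·11=22, #3→West 5·15=75, #4→North 4·23=92, #5→West 7·18=126, #6→West 2·4=8. Service 373; fixed 217; total 590.
{North, South}: #1→North 2·25=50, #2→South 4·11=44, #3→South 2·15=30, #4→North 4·23=92, #5→North 8·18=144, #6→North 9·4=36. Service 396; fixed 311; total 707.
{North}: service 613 + fixed 102 = 715
{North, South, East, West}: service 328 + fixed 585 = 913
No other subset beats 590.

Open North and West; minimum total cost 590.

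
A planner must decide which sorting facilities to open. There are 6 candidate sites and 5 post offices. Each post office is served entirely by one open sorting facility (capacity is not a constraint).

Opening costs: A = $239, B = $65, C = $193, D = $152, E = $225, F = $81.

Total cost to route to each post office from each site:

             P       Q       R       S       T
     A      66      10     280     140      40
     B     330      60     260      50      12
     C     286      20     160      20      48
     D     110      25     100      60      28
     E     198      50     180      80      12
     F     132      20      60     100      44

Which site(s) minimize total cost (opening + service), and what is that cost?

Open B and F; minimum total cost 420.

For any fixed open set, each post office goes to its cheapest open site; total = fixed + service.
{B, F}: P→F 132, Q→F 20, R→F 60, S→B 50, T→B 12. Service 274; fixed 146; total 420.
{F}: P→F 132, Q→F 20, R→F 60, S→F 100, T→F 44. Service 356; fixed 81; total 437.
{D}: service 323 + fixed 152 = 475
{A, B, C, D, E, F}: P→A 66, Q→A 10, R→F 60, S→C 20, T→B 12. Service 168; fixed 955; total 1123.
No other subset beats 420.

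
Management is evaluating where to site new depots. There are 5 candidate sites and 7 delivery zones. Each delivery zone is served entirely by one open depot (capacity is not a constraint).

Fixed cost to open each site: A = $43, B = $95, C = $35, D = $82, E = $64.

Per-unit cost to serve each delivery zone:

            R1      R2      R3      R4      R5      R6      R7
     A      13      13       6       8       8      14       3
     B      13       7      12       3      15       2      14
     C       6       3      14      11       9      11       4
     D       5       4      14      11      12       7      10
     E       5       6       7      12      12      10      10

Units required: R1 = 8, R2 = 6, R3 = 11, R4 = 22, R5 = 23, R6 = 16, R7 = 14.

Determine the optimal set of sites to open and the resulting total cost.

Open A, B and C; minimum total cost 629.

For any fixed open set, each delivery zone goes to its cheapest open site; total = fixed + service.
{A, B, C}: R1→C 6·8=48, R2→C 3·6=18, R3→A 6·11=66, R4→B 3·22=66, R5→A 8·23=184, R6→B 2·16=32, R7→A 3·14=42. Service 456; fixed 173; total 629.
{A, B, E}: R1→E 5·8=40, R2→E 6·6=36, R3→A 6·11=66, R4→B 3·22=66, R5→A 8·23=184, R6→B 2·16=32, R7→A 3·14=42. Service 466; fixed 202; total 668.
{A, B}: service 536 + fixed 138 = 674
{A, B, C, D, E}: R1→D 5·8=40, R2→C 3·6=18, R3→A 6·11=66, R4→B 3·22=66, R5→A 8·23=184, R6→B 2·16=32, R7→A 3·14=42. Service 448; fixed 319; total 767.
No other subset beats 629.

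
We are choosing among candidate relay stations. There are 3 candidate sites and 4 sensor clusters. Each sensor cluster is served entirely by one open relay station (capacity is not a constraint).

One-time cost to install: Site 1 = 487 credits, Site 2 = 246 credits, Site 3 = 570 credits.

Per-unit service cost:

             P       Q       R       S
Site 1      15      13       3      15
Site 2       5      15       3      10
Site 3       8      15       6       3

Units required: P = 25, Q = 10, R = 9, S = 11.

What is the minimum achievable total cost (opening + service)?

For any fixed open set, each sensor cluster goes to its cheapest open site; total = fixed + service.
{Site 2}: P→Site 2 5·25=125, Q→Site 2 15·10=150, R→Site 2 3·9=27, S→Site 2 10·11=110. Service 412; fixed 246; total 658.
{Site 3}: P→Site 3 8·25=200, Q→Site 3 15·10=150, R→Site 3 6·9=54, S→Site 3 3·11=33. Service 437; fixed 570; total 1007.
{Site 1, Site 2}: service 392 + fixed 733 = 1125
{Site 1, Site 2, Site 3}: service 315 + fixed 1303 = 1618
No other subset beats 658.

Minimum total cost: 658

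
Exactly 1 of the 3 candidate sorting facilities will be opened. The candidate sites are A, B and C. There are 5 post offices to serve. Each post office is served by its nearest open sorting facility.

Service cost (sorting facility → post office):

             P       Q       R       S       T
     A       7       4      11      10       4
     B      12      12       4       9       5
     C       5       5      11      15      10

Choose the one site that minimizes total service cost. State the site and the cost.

With exactly 1 open, each post office uses its cheapest among the chosen.
{A}: P→A 7, Q→A 4, R→A 11, S→A 10, T→A 4. Service cost 36.
{B}: service cost 42
{C}: service cost 46
Among all 3 size-1 choices, {A} is lowest.

Choose A only; total service cost 36.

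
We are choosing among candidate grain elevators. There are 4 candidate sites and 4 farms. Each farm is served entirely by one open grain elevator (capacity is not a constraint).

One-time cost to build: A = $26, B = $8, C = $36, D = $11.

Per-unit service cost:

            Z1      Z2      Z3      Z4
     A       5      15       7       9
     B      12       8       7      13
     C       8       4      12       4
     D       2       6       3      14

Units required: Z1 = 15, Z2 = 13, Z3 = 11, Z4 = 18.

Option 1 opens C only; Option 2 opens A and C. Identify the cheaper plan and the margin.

Option 2 is cheaper by 74.

Option 1: {C}: Z1→C 8·15=120, Z2→C 4·13=52, Z3→C 12·11=132, Z4→C 4·18=72. Service 376; fixed 36; total 412.
Option 2: {A, C}: Z1→A 5·15=75, Z2→C 4·13=52, Z3→A 7·11=77, Z4→C 4·18=72. Service 276; fixed 62; total 338.
Difference: |412 − 338| = 74.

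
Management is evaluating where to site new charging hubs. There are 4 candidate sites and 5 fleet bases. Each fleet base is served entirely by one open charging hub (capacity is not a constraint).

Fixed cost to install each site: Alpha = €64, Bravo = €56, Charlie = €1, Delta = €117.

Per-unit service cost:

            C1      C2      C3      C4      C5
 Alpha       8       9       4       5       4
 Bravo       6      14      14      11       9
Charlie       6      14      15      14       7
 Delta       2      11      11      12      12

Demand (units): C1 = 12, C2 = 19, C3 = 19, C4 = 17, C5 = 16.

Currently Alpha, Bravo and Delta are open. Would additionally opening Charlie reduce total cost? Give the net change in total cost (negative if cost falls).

No — net change +1 (cost rises by 1).

Current service cost with {Alpha, Bravo, Delta}: 420.
Adding Charlie: each fleet base re-picks its cheapest; new service cost 420, saving 0.
Extra fixed cost: 1. Net change = 1 − 0 = 1.
(Totals: 657 → 658.)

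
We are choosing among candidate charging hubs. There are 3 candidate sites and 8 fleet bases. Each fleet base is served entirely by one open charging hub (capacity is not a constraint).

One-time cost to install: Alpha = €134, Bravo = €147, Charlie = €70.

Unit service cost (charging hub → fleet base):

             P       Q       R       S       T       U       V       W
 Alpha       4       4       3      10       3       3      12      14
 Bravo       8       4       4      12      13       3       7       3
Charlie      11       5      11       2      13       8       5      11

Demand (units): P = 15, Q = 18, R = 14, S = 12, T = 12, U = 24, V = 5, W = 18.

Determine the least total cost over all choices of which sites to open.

For any fixed open set, each fleet base goes to its cheapest open site; total = fixed + service.
{Alpha, Charlie}: P→Alpha 4·15=60, Q→Alpha 4·18=72, R→Alpha 3·14=42, S→Charlie 2·12=24, T→Alpha 3·12=36, U→Alpha 3·24=72, V→Charlie 5·5=25, W→Charlie 11·18=198. Service 529; fixed 204; total 733.
{Alpha, Bravo, Charlie}: P→Alpha 4·15=60, Q→Alpha 4·18=72, R→Alpha 3·14=42, S→Charlie 2·12=24, T→Alpha 3·12=36, U→Alpha 3·24=72, V→Charlie 5·5=25, W→Bravo 3·18=54. Service 385; fixed 351; total 736.
{Alpha, Bravo}: P→Alpha 4·15=60, Q→Alpha 4·18=72, R→Alpha 3·14=42, S→Alpha 10·12=120, T→Alpha 3·12=36, U→Alpha 3·24=72, V→Bravo 7·5=35, W→Bravo 3·18=54. Service 491; fixed 281; total 772.
{Charlie}: P→Charlie 11·15=165, Q→Charlie 5·18=90, R→Charlie 11·14=154, S→Charlie 2·12=24, T→Charlie 13·12=156, U→Charlie 8·24=192, V→Charlie 5·5=25, W→Charlie 11·18=198. Service 1004; fixed 70; total 1074.
(All 7 nonempty subsets were checked; Alpha and Charlie is lowest.)

Minimum total cost: 733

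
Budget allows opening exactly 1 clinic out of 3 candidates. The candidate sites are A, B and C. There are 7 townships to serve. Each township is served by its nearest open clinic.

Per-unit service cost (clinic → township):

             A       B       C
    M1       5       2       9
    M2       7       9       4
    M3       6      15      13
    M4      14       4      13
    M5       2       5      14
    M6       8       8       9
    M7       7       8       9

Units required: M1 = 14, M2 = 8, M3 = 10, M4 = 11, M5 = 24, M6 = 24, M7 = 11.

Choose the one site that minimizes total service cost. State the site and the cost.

With exactly 1 open, each township uses its cheapest among the chosen.
{A}: M1→A 5·14=70, M2→A 7·8=56, M3→A 6·10=60, M4→A 14·11=154, M5→A 2·24=48, M6→A 8·24=192, M7→A 7·11=77. Service cost 657.
{B}: service cost 694
{C}: service cost 1082
Among all 3 size-1 choices, {A} is lowest.

Choose A only; total service cost 657.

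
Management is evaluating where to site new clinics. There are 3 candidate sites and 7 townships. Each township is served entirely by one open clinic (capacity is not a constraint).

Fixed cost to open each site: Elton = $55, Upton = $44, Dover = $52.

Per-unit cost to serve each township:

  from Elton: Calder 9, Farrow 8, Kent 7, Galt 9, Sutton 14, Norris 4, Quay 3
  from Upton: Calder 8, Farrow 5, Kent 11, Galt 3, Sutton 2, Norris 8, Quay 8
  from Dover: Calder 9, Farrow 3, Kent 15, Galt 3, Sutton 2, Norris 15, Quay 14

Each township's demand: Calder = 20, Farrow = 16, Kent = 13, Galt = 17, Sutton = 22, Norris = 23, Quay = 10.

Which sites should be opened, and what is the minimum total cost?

For any fixed open set, each township goes to its cheapest open site; total = fixed + service.
{Elton, Dover}: Calder→Elton 9·20=180, Farrow→Dover 3·16=48, Kent→Elton 7·13=91, Galt→Dover 3·17=51, Sutton→Dover 2·22=44, Norris→Elton 4·23=92, Quay→Elton 3·10=30. Service 536; fixed 107; total 643.
{Elton, Upton}: service 548 + fixed 99 = 647
{Elton, Upton, Dover}: service 516 + fixed 151 = 667
{Upton}: Calder→Upton 8·20=160, Farrow→Upton 5·16=80, Kent→Upton 11·13=143, Galt→Upton 3·17=51, Sutton→Upton 2·22=44, Norris→Upton 8·23=184, Quay→Upton 8·10=80. Service 742; fixed 44; total 786.
No other subset beats 643.

Open Elton and Dover; minimum total cost 643.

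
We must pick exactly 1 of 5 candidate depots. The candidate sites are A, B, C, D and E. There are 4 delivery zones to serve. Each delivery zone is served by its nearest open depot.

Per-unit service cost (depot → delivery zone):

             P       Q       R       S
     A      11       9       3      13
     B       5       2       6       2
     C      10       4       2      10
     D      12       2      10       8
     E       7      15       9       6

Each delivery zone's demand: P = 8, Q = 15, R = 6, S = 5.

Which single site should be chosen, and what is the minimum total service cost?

With exactly 1 open, each delivery zone uses its cheapest among the chosen.
{B}: P→B 5·8=40, Q→B 2·15=30, R→B 6·6=36, S→B 2·5=10. Service cost 116.
{C}: service cost 202
{D}: service cost 226
Among all 5 size-1 choices, {B} is lowest.

Choose B only; total service cost 116.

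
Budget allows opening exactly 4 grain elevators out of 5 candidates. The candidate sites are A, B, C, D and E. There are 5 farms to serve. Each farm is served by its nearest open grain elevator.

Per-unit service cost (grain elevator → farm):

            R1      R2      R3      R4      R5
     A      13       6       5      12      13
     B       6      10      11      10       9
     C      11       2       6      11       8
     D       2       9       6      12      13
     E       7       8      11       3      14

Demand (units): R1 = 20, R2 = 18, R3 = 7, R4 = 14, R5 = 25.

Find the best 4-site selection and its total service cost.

With exactly 4 open, each farm uses its cheapest among the chosen.
{A, C, D, E}: R1→D 2·20=40, R2→C 2·18=36, R3→A 5·7=35, R4→E 3·14=42, R5→C 8·25=200. Service cost 353.
{B, C, D, E}: service cost 360
{A, B, C, E}: service cost 433
Among all 5 size-4 choices, {A, C, D, E} is lowest.

Choose A, C, D and E; total service cost 353.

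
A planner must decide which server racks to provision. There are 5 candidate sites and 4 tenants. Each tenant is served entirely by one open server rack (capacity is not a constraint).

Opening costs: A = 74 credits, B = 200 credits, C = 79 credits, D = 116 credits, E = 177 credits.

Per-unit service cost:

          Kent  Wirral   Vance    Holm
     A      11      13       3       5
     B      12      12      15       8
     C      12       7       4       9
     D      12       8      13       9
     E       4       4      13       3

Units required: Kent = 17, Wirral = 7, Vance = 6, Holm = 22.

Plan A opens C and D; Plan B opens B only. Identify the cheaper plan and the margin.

Plan A is cheaper by 84.

Plan A: {C, D}: Kent→C 12·17=204, Wirral→C 7·7=49, Vance→C 4·6=24, Holm→C 9·22=198. Service 475; fixed 195; total 670.
Plan B: {B}: Kent→B 12·17=204, Wirral→B 12·7=84, Vance→B 15·6=90, Holm→B 8·22=176. Service 554; fixed 200; total 754.
Difference: |670 − 754| = 84.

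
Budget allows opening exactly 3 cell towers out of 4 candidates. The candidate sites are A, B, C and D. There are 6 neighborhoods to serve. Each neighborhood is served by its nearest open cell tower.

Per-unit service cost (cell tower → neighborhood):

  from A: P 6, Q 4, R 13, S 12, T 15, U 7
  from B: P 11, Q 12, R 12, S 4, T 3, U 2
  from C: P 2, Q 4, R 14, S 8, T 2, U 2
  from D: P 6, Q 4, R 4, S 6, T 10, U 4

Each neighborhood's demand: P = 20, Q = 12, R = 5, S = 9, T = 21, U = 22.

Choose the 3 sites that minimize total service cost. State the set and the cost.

With exactly 3 open, each neighborhood uses its cheapest among the chosen.
{B, C, D}: P→C 2·20=40, Q→C 4·12=48, R→D 4·5=20, S→B 4·9=36, T→C 2·21=42, U→B 2·22=44. Service cost 230.
{A, C, D}: service cost 248
{A, B, C}: service cost 270
Among all 4 size-3 choices, {B, C, D} is lowest.

Choose B, C and D; total service cost 230.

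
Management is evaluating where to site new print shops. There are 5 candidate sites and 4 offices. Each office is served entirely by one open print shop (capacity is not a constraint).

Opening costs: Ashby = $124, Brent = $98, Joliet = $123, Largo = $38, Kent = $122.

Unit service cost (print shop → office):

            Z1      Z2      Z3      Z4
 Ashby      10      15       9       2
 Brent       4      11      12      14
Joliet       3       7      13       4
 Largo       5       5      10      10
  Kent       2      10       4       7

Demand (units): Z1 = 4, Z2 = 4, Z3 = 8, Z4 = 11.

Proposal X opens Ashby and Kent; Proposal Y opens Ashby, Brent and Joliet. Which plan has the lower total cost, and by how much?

Proposal X is cheaper by 131.

Proposal X: {Ashby, Kent}: Z1→Kent 2·4=8, Z2→Kent 10·4=40, Z3→Kent 4·8=32, Z4→Ashby 2·11=22. Service 102; fixed 246; total 348.
Proposal Y: {Ashby, Brent, Joliet}: Z1→Joliet 3·4=12, Z2→Joliet 7·4=28, Z3→Ashby 9·8=72, Z4→Ashby 2·11=22. Service 134; fixed 345; total 479.
Difference: |348 − 479| = 131.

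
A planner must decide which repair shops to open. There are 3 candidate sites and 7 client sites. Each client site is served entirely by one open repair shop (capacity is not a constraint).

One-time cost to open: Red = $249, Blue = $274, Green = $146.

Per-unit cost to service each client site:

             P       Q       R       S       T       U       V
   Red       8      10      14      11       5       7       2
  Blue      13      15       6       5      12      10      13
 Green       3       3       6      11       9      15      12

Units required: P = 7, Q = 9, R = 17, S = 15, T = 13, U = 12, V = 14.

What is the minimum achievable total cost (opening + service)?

Minimum total cost: 887

For any fixed open set, each client site goes to its cheapest open site; total = fixed + service.
{Red, Green}: P→Green 3·7=21, Q→Green 3·9=27, R→Green 6·17=102, S→Red 11·15=165, T→Red 5·13=65, U→Red 7·12=84, V→Red 2·14=28. Service 492; fixed 395; total 887.
{Green}: service 780 + fixed 146 = 926
{Red}: service 726 + fixed 249 = 975
{Red, Blue, Green}: P→Green 3·7=21, Q→Green 3·9=27, R→Blue 6·17=102, S→Blue 5·15=75, T→Red 5·13=65, U→Red 7·12=84, V→Red 2·14=28. Service 402; fixed 669; total 1071.
(All 7 nonempty subsets were checked; Red and Green is lowest.)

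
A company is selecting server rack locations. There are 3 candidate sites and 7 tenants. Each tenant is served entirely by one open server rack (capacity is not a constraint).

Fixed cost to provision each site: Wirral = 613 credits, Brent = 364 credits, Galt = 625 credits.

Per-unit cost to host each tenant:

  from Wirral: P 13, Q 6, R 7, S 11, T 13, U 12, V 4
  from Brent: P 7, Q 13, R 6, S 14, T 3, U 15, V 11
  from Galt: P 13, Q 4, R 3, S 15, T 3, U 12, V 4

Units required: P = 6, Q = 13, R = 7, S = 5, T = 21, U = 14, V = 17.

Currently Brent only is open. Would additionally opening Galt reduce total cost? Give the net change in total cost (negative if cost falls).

No — net change +326 (cost rises by 326).

Current service cost with {Brent}: 783.
Adding Galt: each tenant re-picks its cheapest; new service cost 484, saving 299.
Extra fixed cost: 625. Net change = 625 − 299 = 326.
(Totals: 1147 → 1473.)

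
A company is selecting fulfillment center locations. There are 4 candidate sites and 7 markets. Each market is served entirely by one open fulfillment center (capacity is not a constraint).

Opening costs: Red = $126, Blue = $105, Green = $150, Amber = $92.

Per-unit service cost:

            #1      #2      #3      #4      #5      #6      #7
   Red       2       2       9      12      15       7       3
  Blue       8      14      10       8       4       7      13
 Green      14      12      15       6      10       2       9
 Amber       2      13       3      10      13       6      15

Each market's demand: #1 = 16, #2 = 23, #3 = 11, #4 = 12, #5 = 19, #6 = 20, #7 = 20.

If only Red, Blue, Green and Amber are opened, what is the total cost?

Total cost: 832

Each market is assigned to its cheapest site among the open ones.
{Red, Blue, Green, Amber}: #1→Red 2·16=32, #2→Red 2·23=46, #3→Amber 3·11=33, #4→Green 6·12=72, #5→Blue 4·19=76, #6→Green 2·20=40, #7→Red 3·20=60. Service 359; fixed 473; total 832.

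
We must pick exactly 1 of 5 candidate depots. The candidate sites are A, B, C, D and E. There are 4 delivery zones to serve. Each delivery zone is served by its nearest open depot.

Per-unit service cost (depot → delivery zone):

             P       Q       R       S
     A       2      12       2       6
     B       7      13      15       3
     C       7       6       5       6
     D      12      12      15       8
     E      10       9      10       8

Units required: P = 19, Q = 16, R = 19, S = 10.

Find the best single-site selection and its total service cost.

Choose A only; total service cost 328.

With exactly 1 open, each delivery zone uses its cheapest among the chosen.
{A}: P→A 2·19=38, Q→A 12·16=192, R→A 2·19=38, S→A 6·10=60. Service cost 328.
{C}: service cost 384
{E}: service cost 604
Among all 5 size-1 choices, {A} is lowest.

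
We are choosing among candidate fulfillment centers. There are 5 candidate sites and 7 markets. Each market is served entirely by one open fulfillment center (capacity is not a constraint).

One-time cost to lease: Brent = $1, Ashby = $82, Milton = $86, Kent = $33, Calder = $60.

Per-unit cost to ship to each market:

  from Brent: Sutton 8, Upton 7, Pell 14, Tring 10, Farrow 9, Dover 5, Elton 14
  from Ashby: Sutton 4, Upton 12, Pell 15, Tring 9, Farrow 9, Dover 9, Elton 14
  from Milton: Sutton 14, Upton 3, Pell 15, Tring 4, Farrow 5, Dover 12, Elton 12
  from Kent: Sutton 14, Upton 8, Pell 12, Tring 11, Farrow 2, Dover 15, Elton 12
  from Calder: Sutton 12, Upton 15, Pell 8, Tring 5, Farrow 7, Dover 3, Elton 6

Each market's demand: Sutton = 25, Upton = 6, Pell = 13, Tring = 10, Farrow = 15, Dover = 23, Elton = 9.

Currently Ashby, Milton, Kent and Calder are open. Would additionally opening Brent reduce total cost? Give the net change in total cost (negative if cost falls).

Current service cost with {Ashby, Milton, Kent, Calder}: 415.
Adding Brent: each market re-picks its cheapest; new service cost 415, saving 0.
Extra fixed cost: 1. Net change = 1 − 0 = 1.
(Totals: 676 → 677.)

No — net change +1 (cost rises by 1).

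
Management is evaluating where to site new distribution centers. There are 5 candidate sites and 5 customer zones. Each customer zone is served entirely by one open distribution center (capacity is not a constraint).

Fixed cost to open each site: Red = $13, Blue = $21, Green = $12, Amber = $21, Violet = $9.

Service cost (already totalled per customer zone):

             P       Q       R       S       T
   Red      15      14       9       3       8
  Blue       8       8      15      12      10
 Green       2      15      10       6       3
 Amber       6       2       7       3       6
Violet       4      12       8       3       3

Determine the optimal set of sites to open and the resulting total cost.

For any fixed open set, each customer zone goes to its cheapest open site; total = fixed + service.
{Violet}: P→Violet 4, Q→Violet 12, R→Violet 8, S→Violet 3, T→Violet 3. Service 30; fixed 9; total 39.
{Amber}: P→Amber 6, Q→Amber 2, R→Amber 7, S→Amber 3, T→Amber 6. Service 24; fixed 21; total 45.
{Green}: P→Green 2, Q→Green 15, R→Green 10, S→Green 6, T→Green 3. Service 36; fixed 12; total 48.
{Red, Blue, Green, Amber, Violet}: service 17 + fixed 76 = 93
No other subset beats 39.

Open Violet only; minimum total cost 39.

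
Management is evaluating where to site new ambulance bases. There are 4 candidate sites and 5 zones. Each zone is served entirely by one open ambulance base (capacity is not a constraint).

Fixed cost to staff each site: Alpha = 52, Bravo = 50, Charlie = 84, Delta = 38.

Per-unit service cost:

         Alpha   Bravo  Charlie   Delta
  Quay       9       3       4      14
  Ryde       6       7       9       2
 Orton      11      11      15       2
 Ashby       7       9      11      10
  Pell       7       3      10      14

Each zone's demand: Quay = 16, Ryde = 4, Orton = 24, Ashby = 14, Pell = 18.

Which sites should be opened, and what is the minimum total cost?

For any fixed open set, each zone goes to its cheapest open site; total = fixed + service.
{Bravo, Delta}: Quay→Bravo 3·16=48, Ryde→Delta 2·4=8, Orton→Delta 2·24=48, Ashby→Bravo 9·14=126, Pell→Bravo 3·18=54. Service 284; fixed 88; total 372.
{Alpha, Bravo, Delta}: service 256 + fixed 140 = 396
{Bravo, Charlie, Delta}: service 284 + fixed 172 = 456
{Alpha, Bravo, Charlie, Delta}: Quay→Bravo 3·16=48, Ryde→Delta 2·4=8, Orton→Delta 2·24=48, Ashby→Alpha 7·14=98, Pell→Bravo 3·18=54. Service 256; fixed 224; total 480.
No other subset beats 372.

Open Bravo and Delta; minimum total cost 372.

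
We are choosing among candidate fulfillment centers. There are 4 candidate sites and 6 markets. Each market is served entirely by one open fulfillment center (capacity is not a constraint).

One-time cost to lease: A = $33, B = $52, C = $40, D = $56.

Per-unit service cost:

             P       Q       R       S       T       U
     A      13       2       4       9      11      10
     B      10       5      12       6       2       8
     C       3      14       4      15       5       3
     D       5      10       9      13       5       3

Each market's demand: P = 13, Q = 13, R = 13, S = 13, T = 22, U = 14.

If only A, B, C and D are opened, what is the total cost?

Each market is assigned to its cheapest site among the open ones.
{A, B, C, D}: P→C 3·13=39, Q→A 2·13=26, R→A 4·13=52, S→B 6·13=78, T→B 2·22=44, U→C 3·14=42. Service 281; fixed 181; total 462.

Total cost: 462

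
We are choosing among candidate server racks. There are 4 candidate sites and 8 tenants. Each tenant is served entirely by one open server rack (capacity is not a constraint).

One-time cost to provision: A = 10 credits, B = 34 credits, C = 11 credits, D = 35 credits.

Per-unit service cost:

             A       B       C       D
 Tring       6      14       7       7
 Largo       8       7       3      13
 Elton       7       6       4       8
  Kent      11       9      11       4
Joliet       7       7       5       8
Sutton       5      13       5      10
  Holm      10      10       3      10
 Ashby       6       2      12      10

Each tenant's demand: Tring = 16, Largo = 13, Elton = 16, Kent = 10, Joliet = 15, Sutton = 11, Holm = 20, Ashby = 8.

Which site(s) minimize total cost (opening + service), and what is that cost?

Open A, C and D; minimum total cost 533.

For any fixed open set, each tenant goes to its cheapest open site; total = fixed + service.
{A, C, D}: Tring→A 6·16=96, Largo→C 3·13=39, Elton→C 4·16=64, Kent→D 4·10=40, Joliet→C 5·15=75, Sutton→A 5·11=55, Holm→C 3·20=60, Ashby→A 6·8=48. Service 477; fixed 56; total 533.
{A, B, C, D}: Tring→A 6·16=96, Largo→C 3·13=39, Elton→C 4·16=64, Kent→D 4·10=40, Joliet→C 5·15=75, Sutton→A 5·11=55, Holm→C 3·20=60, Ashby→B 2·8=16. Service 445; fixed 90; total 535.
{B, C, D}: service 461 + fixed 80 = 541
{A}: service 830 + fixed 10 = 840
(All 15 nonempty subsets were checked; A, C and D is lowest.)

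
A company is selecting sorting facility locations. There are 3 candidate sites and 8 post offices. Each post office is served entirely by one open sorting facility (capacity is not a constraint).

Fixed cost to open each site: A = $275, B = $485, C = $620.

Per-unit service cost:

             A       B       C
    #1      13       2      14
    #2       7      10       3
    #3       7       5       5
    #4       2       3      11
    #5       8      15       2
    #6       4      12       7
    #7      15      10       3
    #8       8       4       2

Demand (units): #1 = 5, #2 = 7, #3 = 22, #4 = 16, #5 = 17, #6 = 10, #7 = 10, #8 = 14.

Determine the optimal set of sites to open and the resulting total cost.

For any fixed open set, each post office goes to its cheapest open site; total = fixed + service.
{A}: #1→A 13·5=65, #2→A 7·7=49, #3→A 7·22=154, #4→A 2·16=32, #5→A 8·17=136, #6→A 4·10=40, #7→A 15·10=150, #8→A 8·14=112. Service 738; fixed 275; total 1013.
{C}: service 539 + fixed 620 = 1159
{B}: #1→B 2·5=10, #2→B 10·7=70, #3→B 5·22=110, #4→B 3·16=48, #5→B 15·17=255, #6→B 12·10=120, #7→B 10·10=100, #8→B 4·14=56. Service 769; fixed 485; total 1254.
{A, B, C}: service 305 + fixed 1380 = 1685
(All 7 nonempty subsets were checked; A only is lowest.)

Open A only; minimum total cost 1013.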